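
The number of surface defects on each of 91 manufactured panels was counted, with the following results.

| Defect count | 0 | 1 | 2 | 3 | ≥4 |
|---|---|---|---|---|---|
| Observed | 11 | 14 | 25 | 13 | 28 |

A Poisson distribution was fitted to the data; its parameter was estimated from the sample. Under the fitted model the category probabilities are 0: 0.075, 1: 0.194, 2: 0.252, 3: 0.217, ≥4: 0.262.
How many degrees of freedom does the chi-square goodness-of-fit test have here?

There are k = 5 categories and 1 parameter estimated from the data, so df = 5 − 1 − 1 = 3.

3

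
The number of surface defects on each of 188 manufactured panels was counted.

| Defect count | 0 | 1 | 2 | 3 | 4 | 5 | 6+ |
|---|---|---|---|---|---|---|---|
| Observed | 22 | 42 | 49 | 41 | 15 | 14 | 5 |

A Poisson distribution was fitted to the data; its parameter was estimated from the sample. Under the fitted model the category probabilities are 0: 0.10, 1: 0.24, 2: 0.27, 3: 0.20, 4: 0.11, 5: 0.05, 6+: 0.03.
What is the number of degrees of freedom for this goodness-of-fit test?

5

There are k = 7 categories and 1 parameter estimated from the data, so df = 7 − 1 − 1 = 5.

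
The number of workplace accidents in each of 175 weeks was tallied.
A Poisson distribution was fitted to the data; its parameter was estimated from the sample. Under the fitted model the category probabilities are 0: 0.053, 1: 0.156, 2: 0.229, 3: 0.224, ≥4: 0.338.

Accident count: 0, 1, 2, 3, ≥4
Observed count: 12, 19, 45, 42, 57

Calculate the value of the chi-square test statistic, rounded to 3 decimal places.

Expected counts E_i = n·p_i: 175×0.053 = 9.275, 175×0.156 = 27.3, 175×0.229 = 40.075, 175×0.224 = 39.2, 175×0.338 = 59.15.
χ² = (12−9.275)²/9.275 + (19−27.3)²/27.3 + (45−40.075)²/40.075 + (42−39.2)²/39.2 + (57−59.15)²/59.15
   = 0.8006 + 2.5234 + 0.6053 + 0.2000 + 0.0781
Sum = 4.207

4.207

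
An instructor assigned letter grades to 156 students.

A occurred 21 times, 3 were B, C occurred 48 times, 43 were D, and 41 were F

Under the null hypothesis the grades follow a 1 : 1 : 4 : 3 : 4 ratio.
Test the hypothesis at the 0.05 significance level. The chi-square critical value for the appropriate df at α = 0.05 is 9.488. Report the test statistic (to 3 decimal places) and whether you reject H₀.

Ratio total = 13. Expected counts: 156×1/13 = 12, 156×1/13 = 12, 156×4/13 = 48, 156×3/13 = 36, 156×4/13 = 48.
χ² = (21−12)²/12 + (3−12)²/12 + (48−48)²/48 + (43−36)²/36 + (41−48)²/48
   = 6.7500 + 6.7500 + 0.0000 + 1.3611 + 1.0208
Sum = 15.882
df = 4. Since 15.882 > 9.488, we reject H₀.

15.882; reject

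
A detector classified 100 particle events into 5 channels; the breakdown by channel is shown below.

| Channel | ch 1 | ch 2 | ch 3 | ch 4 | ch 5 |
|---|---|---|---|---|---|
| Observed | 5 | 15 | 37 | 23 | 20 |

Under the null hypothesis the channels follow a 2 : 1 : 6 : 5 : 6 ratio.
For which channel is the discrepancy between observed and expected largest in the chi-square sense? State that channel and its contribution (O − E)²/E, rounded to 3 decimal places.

ch 2, 20.000

Ratio total = 20. Expected counts: 100×2/20 = 10, 100×1/20 = 5, 100×6/20 = 30, 100×5/20 = 25, 100×6/20 = 30.
cat         O        E   (O−E)²/E
ch 1        5       10     2.5000
ch 2       15        5    20.0000
ch 3       37       30     1.6333
ch 4       23       25     0.1600
ch 5       20       30     3.3333
The largest term is for ch 2: 20.000.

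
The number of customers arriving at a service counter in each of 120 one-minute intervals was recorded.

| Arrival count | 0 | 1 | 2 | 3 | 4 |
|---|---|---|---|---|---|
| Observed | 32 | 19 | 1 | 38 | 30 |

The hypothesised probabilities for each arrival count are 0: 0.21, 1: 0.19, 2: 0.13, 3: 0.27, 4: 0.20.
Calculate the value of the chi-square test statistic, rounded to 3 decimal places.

18.600

Expected counts E_i = n·p_i: 120×0.21 = 25.2, 120×0.19 = 22.8, 120×0.13 = 15.6, 120×0.27 = 32.4, 120×0.20 = 24.
cat         O        E   (O−E)²/E
0          32     25.2     1.8349
1          19     22.8     0.6333
2           1     15.6    13.6641
3          38     32.4     0.9679
4          30       24     1.5000
Sum = 18.600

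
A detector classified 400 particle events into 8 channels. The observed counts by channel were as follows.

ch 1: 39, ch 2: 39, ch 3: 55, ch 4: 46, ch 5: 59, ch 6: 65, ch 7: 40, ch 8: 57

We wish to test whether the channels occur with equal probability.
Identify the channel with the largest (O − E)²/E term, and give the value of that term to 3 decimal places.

ch 6, 4.500

Expected count for each of the 8 categories: 400/8 = 50.
cat         O        E   (O−E)²/E
ch 1       39       50     2.4200
ch 2       39       50     2.4200
ch 3       55       50     0.5000
ch 4       46       50     0.3200
ch 5       59       50     1.6200
ch 6       65       50     4.5000
ch 7       40       50     2.0000
ch 8       57       50     0.9800
The largest term is for ch 6: 4.500.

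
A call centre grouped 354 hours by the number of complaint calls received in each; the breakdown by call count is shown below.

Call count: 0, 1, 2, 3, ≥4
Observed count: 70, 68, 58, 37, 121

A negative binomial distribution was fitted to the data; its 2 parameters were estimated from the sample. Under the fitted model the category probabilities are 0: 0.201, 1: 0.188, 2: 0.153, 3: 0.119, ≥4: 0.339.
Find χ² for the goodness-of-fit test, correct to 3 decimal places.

0.954

Expected counts E_i = n·p_i: 354×0.201 = 71.154, 354×0.188 = 66.552, 354×0.153 = 54.162, 354×0.119 = 42.126, 354×0.339 = 120.006.
0: (70 − 71.154)²/71.154 = 1.331716/71.154 = 0.0187
1: (68 − 66.552)²/66.552 = 2.096704/66.552 = 0.0315
2: (58 − 54.162)²/54.162 = 14.730244/54.162 = 0.2720
3: (37 − 42.126)²/42.126 = 26.275876/42.126 = 0.6237
≥4: (121 − 120.006)²/120.006 = 0.988036/120.006 = 0.0082
Sum = 0.954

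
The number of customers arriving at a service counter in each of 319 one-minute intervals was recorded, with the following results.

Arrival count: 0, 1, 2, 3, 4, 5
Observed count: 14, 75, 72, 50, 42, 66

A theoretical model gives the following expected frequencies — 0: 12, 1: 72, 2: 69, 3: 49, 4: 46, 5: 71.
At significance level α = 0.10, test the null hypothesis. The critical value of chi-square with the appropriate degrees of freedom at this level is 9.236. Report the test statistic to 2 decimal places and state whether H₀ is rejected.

1.31; do not reject

0: (14 − 12)²/12 = 4/12 = 0.333
1: (75 − 72)²/72 = 9/72 = 0.125
2: (72 − 69)²/69 = 9/69 = 0.130
3: (50 − 49)²/49 = 1/49 = 0.020
4: (42 − 46)²/46 = 16/46 = 0.348
5: (66 − 71)²/71 = 25/71 = 0.352
Sum = 1.31
df = 5. Since 1.31 < 9.236, we do not reject H₀.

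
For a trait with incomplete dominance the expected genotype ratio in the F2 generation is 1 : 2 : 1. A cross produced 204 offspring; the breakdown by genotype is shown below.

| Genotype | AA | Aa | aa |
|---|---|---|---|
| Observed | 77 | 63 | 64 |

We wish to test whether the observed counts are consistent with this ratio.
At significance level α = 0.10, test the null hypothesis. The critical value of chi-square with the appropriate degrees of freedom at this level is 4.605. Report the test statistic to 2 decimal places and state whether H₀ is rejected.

Ratio total = 4. Expected counts: 204×1/4 = 51, 204×2/4 = 102, 204×1/4 = 51.
cat         O        E   (O−E)²/E
AA         77       51     13.255
Aa         63      102     14.912
aa         64       51      3.314
Sum = 31.48
df = 2. Since 31.48 > 4.605, we reject H₀.

31.48; reject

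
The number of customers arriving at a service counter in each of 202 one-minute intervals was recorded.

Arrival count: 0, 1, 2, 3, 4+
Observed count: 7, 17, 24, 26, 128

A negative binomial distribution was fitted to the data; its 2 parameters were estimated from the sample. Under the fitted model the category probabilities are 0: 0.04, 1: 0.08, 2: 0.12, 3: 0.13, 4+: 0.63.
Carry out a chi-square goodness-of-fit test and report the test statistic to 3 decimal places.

0.197

Expected counts E_i = n·p_i: 202×0.04 = 8.08, 202×0.08 = 16.16, 202×0.12 = 24.24, 202×0.13 = 26.26, 202×0.63 = 127.26.
cat         O        E   (O−E)²/E
0           7     8.08     0.1444
1          17    16.16     0.0437
2          24    24.24     0.0024
3          26    26.26     0.0026
4+        128   127.26     0.0043
Sum = 0.197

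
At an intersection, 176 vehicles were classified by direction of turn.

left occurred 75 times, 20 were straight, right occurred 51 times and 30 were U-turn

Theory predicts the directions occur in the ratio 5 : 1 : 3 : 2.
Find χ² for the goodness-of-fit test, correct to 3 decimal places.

Ratio total = 11. Expected counts: 176×5/11 = 80, 176×1/11 = 16, 176×3/11 = 48, 176×2/11 = 32.
left: (75 − 80)²/80 = 25/80 = 0.3125
straight: (20 − 16)²/16 = 16/16 = 1.0000
right: (51 − 48)²/48 = 9/48 = 0.1875
U-turn: (30 − 32)²/32 = 4/32 = 0.1250
Sum = 1.625

1.625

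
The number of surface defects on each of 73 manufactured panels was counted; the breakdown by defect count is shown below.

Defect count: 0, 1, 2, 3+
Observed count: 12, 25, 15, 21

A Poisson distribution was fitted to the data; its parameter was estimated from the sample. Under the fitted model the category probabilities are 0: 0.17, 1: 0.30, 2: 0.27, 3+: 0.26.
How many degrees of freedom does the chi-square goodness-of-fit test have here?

2

There are k = 4 categories and 1 parameter estimated from the data, so df = 4 − 1 − 1 = 2.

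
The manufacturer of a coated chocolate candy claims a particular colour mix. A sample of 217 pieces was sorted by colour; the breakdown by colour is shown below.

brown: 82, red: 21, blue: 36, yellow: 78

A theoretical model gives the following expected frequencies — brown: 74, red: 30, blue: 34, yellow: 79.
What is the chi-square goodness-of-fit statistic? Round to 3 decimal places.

3.695

brown: (82 − 74)²/74 = 64/74 = 0.8649
red: (21 − 30)²/30 = 81/30 = 2.7000
blue: (36 − 34)²/34 = 4/34 = 0.1176
yellow: (78 − 79)²/79 = 1/79 = 0.0127
Sum = 3.695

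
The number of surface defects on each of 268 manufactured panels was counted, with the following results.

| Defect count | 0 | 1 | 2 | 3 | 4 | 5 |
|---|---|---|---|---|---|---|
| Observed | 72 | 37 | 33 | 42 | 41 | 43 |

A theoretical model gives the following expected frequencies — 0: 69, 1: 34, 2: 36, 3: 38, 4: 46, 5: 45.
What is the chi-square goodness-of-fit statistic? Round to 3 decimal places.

1.699

cat         O        E   (O−E)²/E
0          72       69     0.1304
1          37       34     0.2647
2          33       36     0.2500
3          42       38     0.4211
4          41       46     0.5435
5          43       45     0.0889
Sum = 1.699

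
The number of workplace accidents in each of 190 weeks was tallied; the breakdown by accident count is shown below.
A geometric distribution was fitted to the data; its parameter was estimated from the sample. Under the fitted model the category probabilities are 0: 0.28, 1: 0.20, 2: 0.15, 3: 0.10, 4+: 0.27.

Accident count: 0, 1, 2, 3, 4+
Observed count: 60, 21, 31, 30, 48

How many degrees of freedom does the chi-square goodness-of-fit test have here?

3

There are k = 5 categories and 1 parameter estimated from the data, so df = 5 − 1 − 1 = 3.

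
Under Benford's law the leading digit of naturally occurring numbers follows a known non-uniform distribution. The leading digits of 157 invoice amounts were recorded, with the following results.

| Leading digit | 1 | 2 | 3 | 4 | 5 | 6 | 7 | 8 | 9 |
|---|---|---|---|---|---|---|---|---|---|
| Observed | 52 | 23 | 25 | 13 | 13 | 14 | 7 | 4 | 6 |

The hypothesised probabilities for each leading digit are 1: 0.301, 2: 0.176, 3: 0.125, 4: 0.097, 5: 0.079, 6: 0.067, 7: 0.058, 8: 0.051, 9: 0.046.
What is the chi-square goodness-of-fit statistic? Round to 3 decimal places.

6.931

Expected counts E_i = n·p_i: 157×0.301 = 47.257, 157×0.176 = 27.632, 157×0.125 = 19.625, 157×0.097 = 15.229, 157×0.079 = 12.403, 157×0.067 = 10.519, 157×0.058 = 9.106, 157×0.051 = 8.007, 157×0.046 = 7.222.
χ² = (52−47.257)²/47.257 + (23−27.632)²/27.632 + (25−19.625)²/19.625 + (13−15.229)²/15.229 + (13−12.403)²/12.403 + (14−10.519)²/10.519 + (7−9.106)²/9.106 + (4−8.007)²/8.007 + (6−7.222)²/7.222
   = 0.4760 + 0.7765 + 1.4721 + 0.3262 + 0.0287 + 1.1519 + 0.4871 + 2.0053 + 0.2068
Sum = 6.931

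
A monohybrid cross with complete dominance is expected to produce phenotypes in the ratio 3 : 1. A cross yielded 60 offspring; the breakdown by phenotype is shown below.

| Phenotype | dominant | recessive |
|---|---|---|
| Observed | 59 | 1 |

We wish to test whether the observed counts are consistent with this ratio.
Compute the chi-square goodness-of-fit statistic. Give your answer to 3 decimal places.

Ratio total = 4. Expected counts: 60×3/4 = 45, 60×1/4 = 15.
cat            O        E   (O−E)²/E
dominant      59       45     4.3556
recessive      1       15    13.0667
Sum = 17.422

17.422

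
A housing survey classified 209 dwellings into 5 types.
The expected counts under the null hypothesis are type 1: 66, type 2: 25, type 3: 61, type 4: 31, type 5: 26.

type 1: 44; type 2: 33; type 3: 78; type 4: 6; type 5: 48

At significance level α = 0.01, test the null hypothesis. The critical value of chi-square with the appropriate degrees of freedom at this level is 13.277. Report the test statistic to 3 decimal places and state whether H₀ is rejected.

type 1: (44 − 66)²/66 = 484/66 = 7.3333
type 2: (33 − 25)²/25 = 64/25 = 2.5600
type 3: (78 − 61)²/61 = 289/61 = 4.7377
type 4: (6 − 31)²/31 = 625/31 = 20.1613
type 5: (48 − 26)²/26 = 484/26 = 18.6154
Sum = 53.408
df = 4. Since 53.408 > 13.277, we reject H₀.

53.408; reject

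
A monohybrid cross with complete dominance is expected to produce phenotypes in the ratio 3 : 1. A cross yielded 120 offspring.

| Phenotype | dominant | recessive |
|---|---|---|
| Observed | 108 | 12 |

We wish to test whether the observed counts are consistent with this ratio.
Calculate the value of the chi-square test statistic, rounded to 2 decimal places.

14.40

Ratio total = 4. Expected counts: 120×3/4 = 90, 120×1/4 = 30.
dominant: (108 − 90)²/90 = 324/90 = 3.600
recessive: (12 − 30)²/30 = 324/30 = 10.800
Sum = 14.40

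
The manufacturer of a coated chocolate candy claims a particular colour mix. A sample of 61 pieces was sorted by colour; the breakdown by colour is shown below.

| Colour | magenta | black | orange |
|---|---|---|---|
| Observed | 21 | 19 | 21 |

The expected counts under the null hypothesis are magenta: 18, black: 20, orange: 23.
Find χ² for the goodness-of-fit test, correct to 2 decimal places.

0.72

cat          O        E   (O−E)²/E
magenta     21       18      0.500
black       19       20      0.050
orange      21       23      0.174
Sum = 0.72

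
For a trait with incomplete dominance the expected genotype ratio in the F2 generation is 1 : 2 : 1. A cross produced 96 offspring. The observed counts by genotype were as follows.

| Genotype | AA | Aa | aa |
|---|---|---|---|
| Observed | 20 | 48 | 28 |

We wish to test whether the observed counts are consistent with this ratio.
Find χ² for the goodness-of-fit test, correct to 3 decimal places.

1.333

Ratio total = 4. Expected counts: 96×1/4 = 24, 96×2/4 = 48, 96×1/4 = 24.
cat         O        E   (O−E)²/E
AA         20       24     0.6667
Aa         48       48     0.0000
aa         28       24     0.6667
Sum = 1.333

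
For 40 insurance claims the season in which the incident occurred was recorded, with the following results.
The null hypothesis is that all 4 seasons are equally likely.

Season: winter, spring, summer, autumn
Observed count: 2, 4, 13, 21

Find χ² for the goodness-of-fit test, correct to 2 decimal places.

23.00

Under H₀ each category has probability 1/4, so each expected count is 40/4 = 10.
χ² = (2−10)²/10 + (4−10)²/10 + (13−10)²/10 + (21−10)²/10
   = 6.400 + 3.600 + 0.900 + 12.100
Sum = 23.00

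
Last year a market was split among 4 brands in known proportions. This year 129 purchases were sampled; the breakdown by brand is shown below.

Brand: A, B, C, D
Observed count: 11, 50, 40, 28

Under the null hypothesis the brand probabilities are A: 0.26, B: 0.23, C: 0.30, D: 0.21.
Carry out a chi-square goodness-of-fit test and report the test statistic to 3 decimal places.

Expected counts E_i = n·p_i: 129×0.26 = 33.54, 129×0.23 = 29.67, 129×0.30 = 38.7, 129×0.21 = 27.09.
χ² = (11−33.54)²/33.54 + (50−29.67)²/29.67 + (40−38.7)²/38.7 + (28−27.09)²/27.09
   = 15.1476 + 13.9302 + 0.0437 + 0.0306
Sum = 29.152

29.152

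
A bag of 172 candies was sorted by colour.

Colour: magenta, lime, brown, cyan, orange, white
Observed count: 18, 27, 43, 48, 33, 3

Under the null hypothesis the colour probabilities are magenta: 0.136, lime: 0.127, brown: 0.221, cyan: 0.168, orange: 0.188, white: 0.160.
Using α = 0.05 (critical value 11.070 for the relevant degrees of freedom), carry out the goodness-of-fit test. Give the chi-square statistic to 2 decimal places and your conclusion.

Expected counts E_i = n·p_i: 172×0.136 = 23.392, 172×0.127 = 21.844, 172×0.221 = 38.012, 172×0.168 = 28.896, 172×0.188 = 32.336, 172×0.160 = 27.52.
χ² = (18−23.392)²/23.392 + (27−21.844)²/21.844 + (43−38.012)²/38.012 + (48−28.896)²/28.896 + (33−32.336)²/32.336 + (3−27.52)²/27.52
   = 1.243 + 1.217 + 0.655 + 12.630 + 0.014 + 21.847
Sum = 37.61
df = 5. Since 37.61 > 11.070, we reject H₀.

37.61; reject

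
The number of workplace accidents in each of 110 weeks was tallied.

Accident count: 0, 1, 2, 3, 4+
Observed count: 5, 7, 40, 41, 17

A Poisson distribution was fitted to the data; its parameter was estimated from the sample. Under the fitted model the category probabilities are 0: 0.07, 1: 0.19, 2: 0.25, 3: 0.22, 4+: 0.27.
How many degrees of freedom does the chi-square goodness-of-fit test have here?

There are k = 5 categories and 1 parameter estimated from the data, so df = 5 − 1 − 1 = 3.

3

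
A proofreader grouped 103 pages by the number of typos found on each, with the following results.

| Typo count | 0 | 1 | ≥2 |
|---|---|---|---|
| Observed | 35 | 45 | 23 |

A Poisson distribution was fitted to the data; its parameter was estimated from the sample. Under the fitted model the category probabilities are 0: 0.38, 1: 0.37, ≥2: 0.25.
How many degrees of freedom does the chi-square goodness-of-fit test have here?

1

There are k = 3 categories and 1 parameter estimated from the data, so df = 3 − 1 − 1 = 1.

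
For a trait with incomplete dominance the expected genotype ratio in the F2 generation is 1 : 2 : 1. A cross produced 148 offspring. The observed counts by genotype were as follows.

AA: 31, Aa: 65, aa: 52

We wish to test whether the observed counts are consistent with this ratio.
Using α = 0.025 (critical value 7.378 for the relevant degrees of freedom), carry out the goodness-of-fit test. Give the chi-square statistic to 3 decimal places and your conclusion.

Ratio total = 4. Expected counts: 148×1/4 = 37, 148×2/4 = 74, 148×1/4 = 37.
cat         O        E   (O−E)²/E
AA         31       37     0.9730
Aa         65       74     1.0946
aa         52       37     6.0811
Sum = 8.149
df = 2. Since 8.149 > 7.378, we reject H₀.

8.149; reject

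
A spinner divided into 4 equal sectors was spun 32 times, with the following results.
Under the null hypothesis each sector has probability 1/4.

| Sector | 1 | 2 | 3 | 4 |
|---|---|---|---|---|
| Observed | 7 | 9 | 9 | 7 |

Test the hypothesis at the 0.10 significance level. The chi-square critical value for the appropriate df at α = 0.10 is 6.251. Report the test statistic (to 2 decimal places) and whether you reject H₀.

0.50; do not reject

Under H₀ each category has probability 1/4, so each expected count is 32/4 = 8.
1: (7 − 8)²/8 = 1/8 = 0.125
2: (9 − 8)²/8 = 1/8 = 0.125
3: (9 − 8)²/8 = 1/8 = 0.125
4: (7 − 8)²/8 = 1/8 = 0.125
Sum = 0.50
df = 3. Since 0.50 < 6.251, we do not reject H₀.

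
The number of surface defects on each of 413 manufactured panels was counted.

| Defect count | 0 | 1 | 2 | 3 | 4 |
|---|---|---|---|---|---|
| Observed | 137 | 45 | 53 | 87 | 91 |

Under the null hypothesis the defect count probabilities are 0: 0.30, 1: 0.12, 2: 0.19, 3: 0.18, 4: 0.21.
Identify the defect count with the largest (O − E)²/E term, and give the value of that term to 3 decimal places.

Expected counts E_i = n·p_i: 413×0.30 = 123.9, 413×0.12 = 49.56, 413×0.19 = 78.47, 413×0.18 = 74.34, 413×0.21 = 86.73.
cat         O        E   (O−E)²/E
0         137    123.9     1.3851
1          45    49.56     0.4196
2          53    78.47     8.2671
3          87    74.34     2.1560
4          91    86.73     0.2102
The largest term is for 2: 8.267.

2, 8.267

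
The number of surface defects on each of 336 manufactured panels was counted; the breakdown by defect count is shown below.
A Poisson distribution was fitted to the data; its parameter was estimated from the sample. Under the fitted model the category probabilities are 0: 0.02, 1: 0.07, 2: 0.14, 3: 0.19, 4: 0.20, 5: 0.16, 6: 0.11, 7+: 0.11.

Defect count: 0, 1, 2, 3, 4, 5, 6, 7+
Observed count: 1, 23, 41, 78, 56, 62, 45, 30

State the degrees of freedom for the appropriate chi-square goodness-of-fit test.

There are k = 8 categories and 1 parameter estimated from the data, so df = 8 − 1 − 1 = 6.

6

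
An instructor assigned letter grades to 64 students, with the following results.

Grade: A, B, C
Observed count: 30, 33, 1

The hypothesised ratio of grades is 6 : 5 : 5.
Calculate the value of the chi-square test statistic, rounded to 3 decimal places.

28.000

Ratio total = 16. Expected counts: 64×6/16 = 24, 64×5/16 = 20, 64×5/16 = 20.
cat         O        E   (O−E)²/E
A          30       24     1.5000
B          33       20     8.4500
C           1       20    18.0500
Sum = 28.000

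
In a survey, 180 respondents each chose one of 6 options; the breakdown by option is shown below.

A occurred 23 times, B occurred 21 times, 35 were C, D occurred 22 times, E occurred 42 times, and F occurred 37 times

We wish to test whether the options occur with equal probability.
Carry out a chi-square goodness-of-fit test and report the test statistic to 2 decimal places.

13.73

Under H₀ each category has probability 1/6, so each expected count is 180/6 = 30.
A: (23 − 30)²/30 = 49/30 = 1.633
B: (21 − 30)²/30 = 81/30 = 2.700
C: (35 − 30)²/30 = 25/30 = 0.833
D: (22 − 30)²/30 = 64/30 = 2.133
E: (42 − 30)²/30 = 144/30 = 4.800
F: (37 − 30)²/30 = 49/30 = 1.633
Sum = 13.73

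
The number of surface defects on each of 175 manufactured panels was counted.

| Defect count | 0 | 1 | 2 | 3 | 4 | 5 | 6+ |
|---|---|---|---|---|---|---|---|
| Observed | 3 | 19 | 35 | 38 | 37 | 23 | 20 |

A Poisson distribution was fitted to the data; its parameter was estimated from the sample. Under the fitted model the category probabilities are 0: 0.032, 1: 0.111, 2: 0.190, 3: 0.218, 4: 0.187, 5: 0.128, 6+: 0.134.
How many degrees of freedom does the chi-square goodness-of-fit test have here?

There are k = 7 categories and 1 parameter estimated from the data, so df = 7 − 1 − 1 = 5.

5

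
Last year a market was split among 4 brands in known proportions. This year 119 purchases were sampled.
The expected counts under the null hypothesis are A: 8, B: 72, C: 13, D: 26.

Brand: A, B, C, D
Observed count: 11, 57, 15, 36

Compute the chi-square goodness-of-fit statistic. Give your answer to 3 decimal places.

cat         O        E   (O−E)²/E
A          11        8     1.1250
B          57       72     3.1250
C          15       13     0.3077
D          36       26     3.8462
Sum = 8.404

8.404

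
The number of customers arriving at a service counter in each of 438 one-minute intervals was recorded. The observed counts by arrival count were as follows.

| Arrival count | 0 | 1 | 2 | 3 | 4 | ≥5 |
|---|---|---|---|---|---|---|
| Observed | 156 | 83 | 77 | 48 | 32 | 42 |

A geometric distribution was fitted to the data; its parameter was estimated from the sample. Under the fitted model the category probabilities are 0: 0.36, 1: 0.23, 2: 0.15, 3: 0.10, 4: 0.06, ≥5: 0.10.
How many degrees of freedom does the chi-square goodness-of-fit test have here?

4

There are k = 6 categories and 1 parameter estimated from the data, so df = 6 − 1 − 1 = 4.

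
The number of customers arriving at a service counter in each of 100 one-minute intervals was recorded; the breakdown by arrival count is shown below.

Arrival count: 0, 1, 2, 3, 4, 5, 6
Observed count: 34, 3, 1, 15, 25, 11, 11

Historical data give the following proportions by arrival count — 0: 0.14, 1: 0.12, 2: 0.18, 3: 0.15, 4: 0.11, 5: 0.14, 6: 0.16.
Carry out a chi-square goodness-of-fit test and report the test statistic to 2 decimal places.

71.40

Expected counts E_i = n·p_i: 100×0.14 = 14, 100×0.12 = 12, 100×0.18 = 18, 100×0.15 = 15, 100×0.11 = 11, 100×0.14 = 14, 100×0.16 = 16.
0: (34 − 14)²/14 = 400/14 = 28.571
1: (3 − 12)²/12 = 81/12 = 6.750
2: (1 − 18)²/18 = 289/18 = 16.056
3: (15 − 15)²/15 = 0/15 = 0.000
4: (25 − 11)²/11 = 196/11 = 17.818
5: (11 − 14)²/14 = 9/14 = 0.643
6: (11 − 16)²/16 = 25/16 = 1.563
Sum = 71.40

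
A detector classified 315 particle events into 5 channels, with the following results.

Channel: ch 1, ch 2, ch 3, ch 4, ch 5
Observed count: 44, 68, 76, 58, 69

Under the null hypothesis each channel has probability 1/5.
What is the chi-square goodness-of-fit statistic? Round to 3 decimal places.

Under H₀ each category has probability 1/5, so each expected count is 315/5 = 63.
ch 1: (44 − 63)²/63 = 361/63 = 5.7302
ch 2: (68 − 63)²/63 = 25/63 = 0.3968
ch 3: (76 − 63)²/63 = 169/63 = 2.6825
ch 4: (58 − 63)²/63 = 25/63 = 0.3968
ch 5: (69 − 63)²/63 = 36/63 = 0.5714
Sum = 9.778

9.778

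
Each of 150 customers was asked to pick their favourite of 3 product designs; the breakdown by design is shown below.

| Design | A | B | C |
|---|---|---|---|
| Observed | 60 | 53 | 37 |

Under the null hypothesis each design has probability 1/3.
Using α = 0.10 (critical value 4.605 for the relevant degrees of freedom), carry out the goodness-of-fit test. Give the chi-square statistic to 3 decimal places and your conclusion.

Expected count for each of the 3 categories: 150/3 = 50.
χ² = (60−50)²/50 + (53−50)²/50 + (37−50)²/50
   = 2.0000 + 0.1800 + 3.3800
Sum = 5.560
df = 2. Since 5.560 > 4.605, we reject H₀.

5.560; reject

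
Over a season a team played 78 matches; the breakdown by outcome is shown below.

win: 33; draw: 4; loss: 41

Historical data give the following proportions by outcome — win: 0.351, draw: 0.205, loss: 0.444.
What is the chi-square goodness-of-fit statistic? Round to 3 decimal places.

Expected counts E_i = n·p_i: 78×0.351 = 27.378, 78×0.205 = 15.99, 78×0.444 = 34.632.
χ² = (33−27.378)²/27.378 + (4−15.99)²/15.99 + (41−34.632)²/34.632
   = 1.1545 + 8.9906 + 1.1709
Sum = 11.316

11.316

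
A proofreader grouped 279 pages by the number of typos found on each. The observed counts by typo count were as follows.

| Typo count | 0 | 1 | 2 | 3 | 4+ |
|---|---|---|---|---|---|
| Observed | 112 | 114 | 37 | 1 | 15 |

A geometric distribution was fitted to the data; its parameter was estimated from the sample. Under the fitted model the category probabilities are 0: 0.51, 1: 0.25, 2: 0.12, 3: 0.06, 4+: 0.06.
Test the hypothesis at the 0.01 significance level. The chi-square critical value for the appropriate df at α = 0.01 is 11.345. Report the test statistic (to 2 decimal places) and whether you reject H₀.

49.87; reject

Expected counts E_i = n·p_i: 279×0.51 = 142.29, 279×0.25 = 69.75, 279×0.12 = 33.48, 279×0.06 = 16.74, 279×0.06 = 16.74.
χ² = (112−142.29)²/142.29 + (114−69.75)²/69.75 + (37−33.48)²/33.48 + (1−16.74)²/16.74 + (15−16.74)²/16.74
   = 6.448 + 28.073 + 0.370 + 14.800 + 0.181
Sum = 49.87
df = 3. Since 49.87 > 11.345, we reject H₀.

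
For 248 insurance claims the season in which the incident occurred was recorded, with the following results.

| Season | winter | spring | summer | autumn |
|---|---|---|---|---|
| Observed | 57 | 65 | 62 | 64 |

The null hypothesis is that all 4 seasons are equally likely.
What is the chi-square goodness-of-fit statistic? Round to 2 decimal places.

0.61

Expected count for each of the 4 categories: 248/4 = 62.
cat         O        E   (O−E)²/E
winter     57       62      0.403
spring     65       62      0.145
summer     62       62      0.000
autumn     64       62      0.065
Sum = 0.61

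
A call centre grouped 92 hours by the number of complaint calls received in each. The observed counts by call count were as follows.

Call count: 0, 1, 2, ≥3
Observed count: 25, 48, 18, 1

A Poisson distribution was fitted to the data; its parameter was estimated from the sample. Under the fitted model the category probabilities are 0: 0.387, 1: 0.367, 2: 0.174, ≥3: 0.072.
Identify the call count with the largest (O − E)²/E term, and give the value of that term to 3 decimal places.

Expected counts E_i = n·p_i: 92×0.387 = 35.604, 92×0.367 = 33.764, 92×0.174 = 16.008, 92×0.072 = 6.624.
0: (25 − 35.604)²/35.604 = 112.444816/35.604 = 3.1582
1: (48 − 33.764)²/33.764 = 202.663696/33.764 = 6.0024
2: (18 − 16.008)²/16.008 = 3.968064/16.008 = 0.2479
≥3: (1 − 6.624)²/6.624 = 31.629376/6.624 = 4.7750
The largest term is for 1: 6.002.

1, 6.002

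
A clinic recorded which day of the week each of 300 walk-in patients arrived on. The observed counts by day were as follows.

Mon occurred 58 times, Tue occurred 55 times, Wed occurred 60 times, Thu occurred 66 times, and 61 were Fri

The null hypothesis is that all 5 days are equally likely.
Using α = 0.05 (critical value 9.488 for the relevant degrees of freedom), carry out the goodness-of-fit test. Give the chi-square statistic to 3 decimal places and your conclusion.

Under H₀ each category has probability 1/5, so each expected count is 300/5 = 60.
cat         O        E   (O−E)²/E
Mon        58       60     0.0667
Tue        55       60     0.4167
Wed        60       60     0.0000
Thu        66       60     0.6000
Fri        61       60     0.0167
Sum = 1.100
df = 4. Since 1.100 < 9.488, we do not reject H₀.

1.100; do not reject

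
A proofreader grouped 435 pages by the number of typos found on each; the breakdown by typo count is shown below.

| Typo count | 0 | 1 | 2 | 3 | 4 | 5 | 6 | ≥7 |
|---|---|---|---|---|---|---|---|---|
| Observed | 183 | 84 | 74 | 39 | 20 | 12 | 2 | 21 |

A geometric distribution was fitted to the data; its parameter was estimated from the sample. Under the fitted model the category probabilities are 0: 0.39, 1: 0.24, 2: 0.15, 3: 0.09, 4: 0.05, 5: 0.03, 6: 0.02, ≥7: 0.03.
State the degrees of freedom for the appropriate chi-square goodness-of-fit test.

There are k = 8 categories and 1 parameter estimated from the data, so df = 8 − 1 − 1 = 6.

6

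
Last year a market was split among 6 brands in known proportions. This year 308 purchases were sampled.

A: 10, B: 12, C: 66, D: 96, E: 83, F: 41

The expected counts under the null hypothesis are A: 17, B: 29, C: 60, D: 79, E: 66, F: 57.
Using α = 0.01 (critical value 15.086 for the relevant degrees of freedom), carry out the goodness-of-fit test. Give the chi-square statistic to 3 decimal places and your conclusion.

cat         O        E   (O−E)²/E
A          10       17     2.8824
B          12       29     9.9655
C          66       60     0.6000
D          96       79     3.6582
E          83       66     4.3788
F          41       57     4.4912
Sum = 25.976
df = 5. Since 25.976 > 15.086, we reject H₀.

25.976; reject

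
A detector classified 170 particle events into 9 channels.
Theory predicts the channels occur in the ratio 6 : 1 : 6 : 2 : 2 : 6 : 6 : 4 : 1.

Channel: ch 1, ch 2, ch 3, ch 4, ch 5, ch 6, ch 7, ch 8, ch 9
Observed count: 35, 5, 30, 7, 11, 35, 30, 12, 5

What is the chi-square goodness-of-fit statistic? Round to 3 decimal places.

Ratio total = 34. Expected counts: 170×6/34 = 30, 170×1/34 = 5, 170×6/34 = 30, 170×2/34 = 10, 170×2/34 = 10, 170×6/34 = 30, 170×6/34 = 30, 170×4/34 = 20, 170×1/34 = 5.
χ² = (35−30)²/30 + (5−5)²/5 + (30−30)²/30 + (7−10)²/10 + (11−10)²/10 + (35−30)²/30 + (30−30)²/30 + (12−20)²/20 + (5−5)²/5
   = 0.8333 + 0.0000 + 0.0000 + 0.9000 + 0.1000 + 0.8333 + 0.0000 + 3.2000 + 0.0000
Sum = 5.867

5.867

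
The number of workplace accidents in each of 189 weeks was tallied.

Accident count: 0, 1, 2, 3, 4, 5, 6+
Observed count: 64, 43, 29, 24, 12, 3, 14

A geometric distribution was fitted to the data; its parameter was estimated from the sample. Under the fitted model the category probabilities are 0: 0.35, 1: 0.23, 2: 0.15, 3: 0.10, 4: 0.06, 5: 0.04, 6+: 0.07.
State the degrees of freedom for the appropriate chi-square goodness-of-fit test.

5

There are k = 7 categories and 1 parameter estimated from the data, so df = 7 − 1 − 1 = 5.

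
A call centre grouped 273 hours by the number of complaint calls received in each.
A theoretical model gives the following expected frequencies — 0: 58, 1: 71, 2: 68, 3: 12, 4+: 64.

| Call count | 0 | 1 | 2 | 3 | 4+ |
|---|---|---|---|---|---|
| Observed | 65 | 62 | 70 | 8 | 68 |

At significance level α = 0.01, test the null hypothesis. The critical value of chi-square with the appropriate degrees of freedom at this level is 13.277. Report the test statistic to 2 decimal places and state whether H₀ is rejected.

3.63; do not reject

χ² = (65−58)²/58 + (62−71)²/71 + (70−68)²/68 + (8−12)²/12 + (68−64)²/64
   = 0.845 + 1.141 + 0.059 + 1.333 + 0.250
Sum = 3.63
df = 4. Since 3.63 < 13.277, we do not reject H₀.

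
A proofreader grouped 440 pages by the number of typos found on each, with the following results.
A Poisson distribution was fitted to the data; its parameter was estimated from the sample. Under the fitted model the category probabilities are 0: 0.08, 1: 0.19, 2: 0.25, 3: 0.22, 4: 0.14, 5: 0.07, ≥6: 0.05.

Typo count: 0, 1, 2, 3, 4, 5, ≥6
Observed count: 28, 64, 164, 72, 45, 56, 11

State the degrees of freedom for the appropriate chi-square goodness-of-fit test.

There are k = 7 categories and 1 parameter estimated from the data, so df = 7 − 1 − 1 = 5.

5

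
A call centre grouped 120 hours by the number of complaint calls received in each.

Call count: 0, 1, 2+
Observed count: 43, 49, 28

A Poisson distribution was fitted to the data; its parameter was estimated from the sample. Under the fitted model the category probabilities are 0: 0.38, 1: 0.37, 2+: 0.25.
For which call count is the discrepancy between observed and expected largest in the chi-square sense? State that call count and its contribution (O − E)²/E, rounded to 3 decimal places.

1, 0.477

Expected counts E_i = n·p_i: 120×0.38 = 45.6, 120×0.37 = 44.4, 120×0.25 = 30.
cat         O        E   (O−E)²/E
0          43     45.6     0.1482
1          49     44.4     0.4766
2+         28       30     0.1333
The largest term is for 1: 0.477.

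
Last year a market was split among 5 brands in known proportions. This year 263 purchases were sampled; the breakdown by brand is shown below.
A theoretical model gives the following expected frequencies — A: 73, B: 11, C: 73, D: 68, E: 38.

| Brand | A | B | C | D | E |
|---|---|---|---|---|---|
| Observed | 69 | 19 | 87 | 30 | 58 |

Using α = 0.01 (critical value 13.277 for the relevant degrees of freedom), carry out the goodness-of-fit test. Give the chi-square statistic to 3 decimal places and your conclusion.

40.484; reject

χ² = (69−73)²/73 + (19−11)²/11 + (87−73)²/73 + (30−68)²/68 + (58−38)²/38
   = 0.2192 + 5.8182 + 2.6849 + 21.2353 + 10.5263
Sum = 40.484
df = 4. Since 40.484 > 13.277, we reject H₀.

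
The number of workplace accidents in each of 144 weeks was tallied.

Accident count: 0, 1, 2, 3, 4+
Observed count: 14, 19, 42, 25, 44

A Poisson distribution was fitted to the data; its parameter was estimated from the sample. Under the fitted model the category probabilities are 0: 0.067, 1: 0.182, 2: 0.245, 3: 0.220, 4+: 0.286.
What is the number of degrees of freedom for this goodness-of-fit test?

There are k = 5 categories and 1 parameter estimated from the data, so df = 5 − 1 − 1 = 3.

3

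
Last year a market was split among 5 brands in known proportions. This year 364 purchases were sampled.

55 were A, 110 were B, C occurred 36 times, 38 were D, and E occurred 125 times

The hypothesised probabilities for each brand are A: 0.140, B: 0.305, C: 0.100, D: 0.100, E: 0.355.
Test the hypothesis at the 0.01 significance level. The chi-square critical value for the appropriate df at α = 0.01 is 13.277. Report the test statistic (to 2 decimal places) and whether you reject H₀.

0.54; do not reject

Expected counts E_i = n·p_i: 364×0.140 = 50.96, 364×0.305 = 111.02, 364×0.100 = 36.4, 364×0.100 = 36.4, 364×0.355 = 129.22.
cat         O        E   (O−E)²/E
A          55    50.96      0.320
B         110   111.02      0.009
C          36     36.4      0.004
D          38     36.4      0.070
E         125   129.22      0.138
Sum = 0.54
df = 4. Since 0.54 < 13.277, we do not reject H₀.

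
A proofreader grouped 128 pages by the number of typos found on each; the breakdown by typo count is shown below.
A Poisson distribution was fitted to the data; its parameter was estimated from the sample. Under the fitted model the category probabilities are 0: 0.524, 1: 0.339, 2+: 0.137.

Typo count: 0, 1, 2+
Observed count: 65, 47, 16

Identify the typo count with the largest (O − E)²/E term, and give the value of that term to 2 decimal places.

Expected counts E_i = n·p_i: 128×0.524 = 67.072, 128×0.339 = 43.392, 128×0.137 = 17.536.
0: (65 − 67.072)²/67.072 = 4.293184/67.072 = 0.064
1: (47 − 43.392)²/43.392 = 13.017664/43.392 = 0.300
2+: (16 − 17.536)²/17.536 = 2.359296/17.536 = 0.135
The largest term is for 1: 0.30.

1, 0.30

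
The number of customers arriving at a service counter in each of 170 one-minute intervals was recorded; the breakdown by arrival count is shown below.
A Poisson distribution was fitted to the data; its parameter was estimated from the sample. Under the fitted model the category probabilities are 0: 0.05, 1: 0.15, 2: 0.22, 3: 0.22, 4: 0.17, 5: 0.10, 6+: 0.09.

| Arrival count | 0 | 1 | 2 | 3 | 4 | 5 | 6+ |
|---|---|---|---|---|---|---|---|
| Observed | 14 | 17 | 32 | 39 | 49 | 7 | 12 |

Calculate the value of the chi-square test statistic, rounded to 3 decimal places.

Expected counts E_i = n·p_i: 170×0.05 = 8.5, 170×0.15 = 25.5, 170×0.22 = 37.4, 170×0.22 = 37.4, 170×0.17 = 28.9, 170×0.10 = 17, 170×0.09 = 15.3.
0: (14 − 8.5)²/8.5 = 30.25/8.5 = 3.5588
1: (17 − 25.5)²/25.5 = 72.25/25.5 = 2.8333
2: (32 − 37.4)²/37.4 = 29.16/37.4 = 0.7797
3: (39 − 37.4)²/37.4 = 2.56/37.4 = 0.0684
4: (49 − 28.9)²/28.9 = 404.01/28.9 = 13.9796
5: (7 − 17)²/17 = 100/17 = 5.8824
6+: (12 − 15.3)²/15.3 = 10.89/15.3 = 0.7118
Sum = 27.814

27.814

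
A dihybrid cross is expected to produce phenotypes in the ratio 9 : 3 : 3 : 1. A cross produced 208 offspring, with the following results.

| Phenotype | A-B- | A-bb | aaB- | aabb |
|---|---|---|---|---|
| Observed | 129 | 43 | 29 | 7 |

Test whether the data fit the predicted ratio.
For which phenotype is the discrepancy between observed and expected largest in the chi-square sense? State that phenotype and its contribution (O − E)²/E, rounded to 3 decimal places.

aabb, 2.769

Ratio total = 16. Expected counts: 208×9/16 = 117, 208×3/16 = 39, 208×3/16 = 39, 208×1/16 = 13.
A-B-: (129 − 117)²/117 = 144/117 = 1.2308
A-bb: (43 − 39)²/39 = 16/39 = 0.4103
aaB-: (29 − 39)²/39 = 100/39 = 2.5641
aabb: (7 − 13)²/13 = 36/13 = 2.7692
The largest term is for aabb: 2.769.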